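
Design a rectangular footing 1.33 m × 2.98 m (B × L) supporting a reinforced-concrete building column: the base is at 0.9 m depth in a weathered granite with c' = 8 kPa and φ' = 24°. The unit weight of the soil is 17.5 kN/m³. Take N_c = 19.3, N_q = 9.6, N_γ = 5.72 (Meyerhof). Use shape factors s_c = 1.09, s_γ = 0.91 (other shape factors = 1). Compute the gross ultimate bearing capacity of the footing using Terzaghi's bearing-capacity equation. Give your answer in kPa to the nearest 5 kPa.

q_ult ≈ 380 kPa

Overburden at base level: q = 17.5 × 0.9 = 15.75 kPa.
Cohesion term c·N_c·s_c = 8 × 19.3 × 1.09 = 168.3 kPa; surcharge term q·N_q = 15.75 × 9.6 = 151.2 kPa; self-weight term 0.5·γ·B·N_γ·s_γ = 0.5 × 17.5 × 1.33 × 5.72 × 0.91 = 60.576 kPa.
q_ult = 168.3 + 151.2 + 60.576 = 380.07 kPa.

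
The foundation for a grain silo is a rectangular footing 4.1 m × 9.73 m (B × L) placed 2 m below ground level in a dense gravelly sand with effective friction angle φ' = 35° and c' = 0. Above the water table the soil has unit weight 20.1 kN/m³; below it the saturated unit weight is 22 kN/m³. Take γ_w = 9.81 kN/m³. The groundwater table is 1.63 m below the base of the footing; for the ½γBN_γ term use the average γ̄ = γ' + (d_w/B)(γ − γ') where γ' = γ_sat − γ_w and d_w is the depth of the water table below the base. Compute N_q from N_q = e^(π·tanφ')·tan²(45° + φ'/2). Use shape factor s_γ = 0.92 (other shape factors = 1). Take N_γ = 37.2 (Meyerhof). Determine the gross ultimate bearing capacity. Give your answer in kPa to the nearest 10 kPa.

q_ult ≈ 2410 kPa

tan35° = 0.7002, so N_q = e^(π×0.7002)·tan²(62.5°) = 9.023 × 3.69 = 33.3.
Overburden at base level: q = 20.1 × 2 = 40.2 kPa.
The water table is 1.63 m below the base (< B = 4.1 m), so the ½γBN_γ term uses γ̄ = γ' + (d_w/B)(γ − γ') = 12.19 + (1.63/4.1)(20.1 − 12.19) = 15.335 kN/m³.
Surcharge term q·N_q = 40.2 × 33.296 = 1338.5 kPa; self-weight term 0.5·γ·B·N_γ·s_γ = 0.5 × 15.335 × 4.1 × 37.2 × 0.92 = 1075.9 kPa.
q_ult = 1338.5 + 1075.9 = 2414.4 kPa.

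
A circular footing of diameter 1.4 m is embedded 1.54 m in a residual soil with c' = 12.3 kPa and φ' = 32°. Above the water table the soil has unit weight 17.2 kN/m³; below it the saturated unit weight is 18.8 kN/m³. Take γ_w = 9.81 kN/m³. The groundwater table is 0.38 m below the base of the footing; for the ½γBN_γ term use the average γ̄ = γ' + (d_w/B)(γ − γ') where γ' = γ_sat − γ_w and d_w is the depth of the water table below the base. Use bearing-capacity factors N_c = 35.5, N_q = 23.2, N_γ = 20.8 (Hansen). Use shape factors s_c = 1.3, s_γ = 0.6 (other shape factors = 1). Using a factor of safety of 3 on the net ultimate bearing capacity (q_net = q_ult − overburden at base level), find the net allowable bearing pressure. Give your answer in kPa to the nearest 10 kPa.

Effective surcharge at the founding depth q = γ·D_f = 17.2 × 1.54 = 26.488 kPa.
With d_w = 0.38 m < B, γ̄ = 8.99 + (0.38/1.4) × (17.2 − 8.99) = 11.218 kN/m³.
q_ult = c·N_c·s_c + q·N_q + 0.5·γ·B·N_γ·s_γ
     = 12.3 × 35.5 × 1.3 + 26.488 × 23.2 + 0.5 × 11.218 × 1.4 × 20.8 × 0.6
     = 567.65 + 614.52 + 98.004 = 1280.2 kPa.
q_net = 1280.2 − 26.488 = 1253.7 kPa.
q_all(net) = 1253.7 / 3 = 417.89 kPa.

q_all(net) ≈ 420 kPa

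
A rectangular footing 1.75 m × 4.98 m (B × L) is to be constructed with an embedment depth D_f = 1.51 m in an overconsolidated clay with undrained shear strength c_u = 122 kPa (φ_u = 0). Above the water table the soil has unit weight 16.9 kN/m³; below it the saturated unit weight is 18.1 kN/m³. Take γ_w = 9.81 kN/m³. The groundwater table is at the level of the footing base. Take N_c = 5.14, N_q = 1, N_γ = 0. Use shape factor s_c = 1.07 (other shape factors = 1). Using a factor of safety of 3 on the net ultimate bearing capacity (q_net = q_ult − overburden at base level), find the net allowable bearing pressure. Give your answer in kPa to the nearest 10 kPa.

Overburden at base level: q = 16.9 × 1.51 = 25.519 kPa.
Cohesion term c·N_c·s_c = 122 × 5.14 × 1.07 = 670.98 kPa; surcharge term q·N_q = 25.519 × 1 = 25.519 kPa.
q_ult = 670.98 + 25.519 = 696.49 kPa.
q_net = 696.49 − 25.519 = 670.98 kPa.
q_all(net) = 670.98 / 3 = 223.66 kPa.

q_all(net) ≈ 220 kPa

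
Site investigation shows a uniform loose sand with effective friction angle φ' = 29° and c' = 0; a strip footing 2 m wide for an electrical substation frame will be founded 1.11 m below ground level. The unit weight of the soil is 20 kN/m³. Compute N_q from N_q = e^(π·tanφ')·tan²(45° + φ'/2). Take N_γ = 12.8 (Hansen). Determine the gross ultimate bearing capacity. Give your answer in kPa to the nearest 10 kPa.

tan29° = 0.5543, so N_q = e^(π×0.5543)·tan²(59.5°) = 5.705 × 2.882 = 16.44.
q = γ·D_f = 20 × 1.11 = 22.2 kPa.
q·N_q = 22.2 × 16.443 = 365.04 kPa
0.5·γ·B·N_γ = 0.5 × 20 × 2 × 12.8 = 256 kPa
q_ult = 365.04 + 256 = 621.04 kPa.

q_ult ≈ 620 kPa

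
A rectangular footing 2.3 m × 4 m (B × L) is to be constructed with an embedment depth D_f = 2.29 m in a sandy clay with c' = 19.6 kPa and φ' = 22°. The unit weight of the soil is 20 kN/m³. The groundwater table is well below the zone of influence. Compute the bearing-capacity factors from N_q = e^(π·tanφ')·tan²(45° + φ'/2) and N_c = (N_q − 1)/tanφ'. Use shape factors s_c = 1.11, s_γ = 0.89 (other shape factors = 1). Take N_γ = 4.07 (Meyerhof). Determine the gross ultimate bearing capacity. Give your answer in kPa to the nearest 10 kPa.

q_ult ≈ 810 kPa

tan22° = 0.404, so N_q = e^(π×0.404)·tan²(56°) = 3.558 × 2.198 = 7.82.
N_c = (7.82 − 1)/tan22° = 16.88.
Overburden at base level: q = 20 × 2.29 = 45.8 kPa.
Cohesion term c·N_c·s_c = 19.6 × 16.883 × 1.11 = 367.3 kPa; surcharge term q·N_q = 45.8 × 7.8211 = 358.21 kPa; self-weight term 0.5·γ·B·N_γ·s_γ = 0.5 × 20 × 2.3 × 4.07 × 0.89 = 83.313 kPa.
q_ult = 367.3 + 358.21 + 83.313 = 808.82 kPa.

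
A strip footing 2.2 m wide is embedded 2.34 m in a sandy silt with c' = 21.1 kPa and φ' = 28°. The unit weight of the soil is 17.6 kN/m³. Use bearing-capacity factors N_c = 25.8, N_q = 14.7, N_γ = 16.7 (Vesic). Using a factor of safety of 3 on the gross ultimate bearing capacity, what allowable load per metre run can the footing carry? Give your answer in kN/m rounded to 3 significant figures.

Overburden at base level: q = 17.6 × 2.34 = 41.184 kPa.
Cohesion term c·N_c = 21.1 × 25.8 = 544.38 kPa; surcharge term q·N_q = 41.184 × 14.7 = 605.4 kPa; self-weight term 0.5·γ·B·N_γ = 0.5 × 17.6 × 2.2 × 16.7 = 323.31 kPa.
q_ult = 544.38 + 605.4 + 323.31 = 1473.1 kPa.
Gross allowable pressure q_all = 1473.1 / 3 = 491.03 kPa.
Allowable wall load = q_all × B = 491.03 × 2.2 = 1080.3 kN per metre run.

≈ 1080 kN/m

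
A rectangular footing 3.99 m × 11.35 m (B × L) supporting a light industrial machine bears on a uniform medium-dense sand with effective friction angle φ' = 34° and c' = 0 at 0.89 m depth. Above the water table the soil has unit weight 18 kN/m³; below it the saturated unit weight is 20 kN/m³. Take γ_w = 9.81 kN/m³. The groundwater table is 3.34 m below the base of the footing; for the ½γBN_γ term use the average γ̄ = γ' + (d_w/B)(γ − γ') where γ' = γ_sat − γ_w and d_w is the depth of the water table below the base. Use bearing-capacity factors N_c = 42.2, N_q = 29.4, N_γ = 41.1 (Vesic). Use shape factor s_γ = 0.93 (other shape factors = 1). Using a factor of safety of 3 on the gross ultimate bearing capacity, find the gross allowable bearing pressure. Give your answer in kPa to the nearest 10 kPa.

q_all ≈ 580 kPa

Effective surcharge at the founding depth q = γ·D_f = 18 × 0.89 = 16.02 kPa.
With d_w = 3.34 m < B, γ̄ = 10.19 + (3.34/3.99) × (18 − 10.19) = 16.728 kN/m³.
q_ult = q·N_q + 0.5·γ·B·N_γ·s_γ
     = 16.02 × 29.4 + 0.5 × 16.728 × 3.99 × 41.1 × 0.93
     = 470.99 + 1275.6 = 1746.6 kPa.
q_all = 1746.6 / 3 = 582.19 kPa.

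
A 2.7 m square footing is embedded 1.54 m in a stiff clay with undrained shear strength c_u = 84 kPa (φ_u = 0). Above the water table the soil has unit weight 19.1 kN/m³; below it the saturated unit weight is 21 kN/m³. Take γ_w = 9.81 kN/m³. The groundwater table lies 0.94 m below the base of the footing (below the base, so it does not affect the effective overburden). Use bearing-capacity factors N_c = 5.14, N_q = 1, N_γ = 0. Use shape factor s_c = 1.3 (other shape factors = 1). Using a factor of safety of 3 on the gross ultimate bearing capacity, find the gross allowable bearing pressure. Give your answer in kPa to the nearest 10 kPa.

q_all ≈ 200 kPa

Effective surcharge at the founding depth q = γ·D_f = 19.1 × 1.54 = 29.414 kPa.
q_ult = c·N_c·s_c + q·N_q
     = 84 × 5.14 × 1.3 + 29.414 × 1
     = 561.29 + 29.414 = 590.7 kPa.
q_all = 590.7 / 3 = 196.9 kPa.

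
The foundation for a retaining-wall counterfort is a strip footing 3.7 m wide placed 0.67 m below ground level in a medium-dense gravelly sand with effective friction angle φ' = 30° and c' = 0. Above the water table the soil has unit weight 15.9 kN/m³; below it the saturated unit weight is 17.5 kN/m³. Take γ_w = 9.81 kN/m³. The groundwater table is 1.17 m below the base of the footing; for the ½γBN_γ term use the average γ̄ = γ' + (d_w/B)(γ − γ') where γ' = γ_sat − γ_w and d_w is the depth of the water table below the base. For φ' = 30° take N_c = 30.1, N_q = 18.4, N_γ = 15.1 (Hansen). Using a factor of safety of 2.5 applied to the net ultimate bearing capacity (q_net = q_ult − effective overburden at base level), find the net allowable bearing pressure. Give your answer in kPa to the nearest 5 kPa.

Effective surcharge at the founding depth q = γ·D_f = 15.9 × 0.67 = 10.653 kPa.
With d_w = 1.17 m < B, γ̄ = 7.69 + (1.17/3.7) × (15.9 − 7.69) = 10.286 kN/m³.
q_ult = q·N_q + 0.5·γ·B·N_γ
     = 10.653 × 18.4 + 0.5 × 10.286 × 3.7 × 15.1
     = 196.02 + 287.34 = 483.36 kPa.
Net ultimate: q_net = 483.36 − 10.653 = 472.71 kPa.
q_all(net) = 472.71 / 2.5 = 189.08 kPa.

q_all(net) ≈ 190 kPa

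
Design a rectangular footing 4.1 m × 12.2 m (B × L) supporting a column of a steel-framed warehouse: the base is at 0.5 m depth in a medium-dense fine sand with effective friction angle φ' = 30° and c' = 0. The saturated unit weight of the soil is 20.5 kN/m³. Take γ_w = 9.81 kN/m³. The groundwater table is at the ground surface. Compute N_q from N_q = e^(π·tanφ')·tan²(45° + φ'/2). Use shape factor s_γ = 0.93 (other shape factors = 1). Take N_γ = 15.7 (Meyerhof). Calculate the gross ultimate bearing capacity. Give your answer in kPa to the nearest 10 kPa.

tan30° = 0.5774, so N_q = e^(π×0.5774)·tan²(60°) = 6.134 × 3.0 = 18.4.
γ' = 20.5 − 9.81 = 10.69 kN/m³ (submerged throughout). q = 10.69 × 0.5 = 5.345 kPa; the same γ' applies in the ½γBN_γ term.
q·N_q = 5.345 × 18.401 = 98.354 kPa
0.5·γ·B·N_γ·s_γ = 0.5 × 10.69 × 4.1 × 15.7 × 0.93 = 319.97 kPa
q_ult = 98.354 + 319.97 = 418.33 kPa.

q_ult ≈ 420 kPa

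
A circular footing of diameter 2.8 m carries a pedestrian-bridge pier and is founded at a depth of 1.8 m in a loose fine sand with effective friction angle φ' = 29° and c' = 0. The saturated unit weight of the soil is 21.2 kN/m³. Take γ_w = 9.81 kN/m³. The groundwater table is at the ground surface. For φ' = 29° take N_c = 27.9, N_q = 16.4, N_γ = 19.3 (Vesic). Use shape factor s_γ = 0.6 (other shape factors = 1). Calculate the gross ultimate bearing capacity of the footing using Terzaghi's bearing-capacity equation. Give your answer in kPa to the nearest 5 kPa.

Water table at ground surface, so effective unit weight γ' = 21.2 − 9.81 = 11.39 kN/m³ is used throughout; overburden q = 11.39 × 1.8 = 20.502 kPa; the same γ' applies in the ½γBN_γ term.
Surcharge term q·N_q = 20.502 × 16.4 = 336.23 kPa; self-weight term 0.5·γ·B·N_γ·s_γ = 0.5 × 11.39 × 2.8 × 19.3 × 0.6 = 184.65 kPa.
q_ult = 336.23 + 184.65 = 520.89 kPa.

q_ult ≈ 520 kPa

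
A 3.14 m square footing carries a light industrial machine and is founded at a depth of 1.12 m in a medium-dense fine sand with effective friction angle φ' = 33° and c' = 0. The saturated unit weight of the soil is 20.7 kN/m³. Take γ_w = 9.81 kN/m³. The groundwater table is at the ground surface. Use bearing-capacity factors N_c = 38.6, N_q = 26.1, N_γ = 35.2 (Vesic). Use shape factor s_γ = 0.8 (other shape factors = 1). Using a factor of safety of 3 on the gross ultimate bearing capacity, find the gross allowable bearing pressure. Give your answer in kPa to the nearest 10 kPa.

Water table at ground surface, so effective unit weight γ' = 20.7 − 9.81 = 10.89 kN/m³ is used throughout; overburden q = 10.89 × 1.12 = 12.197 kPa; the same γ' applies in the ½γBN_γ term.
Surcharge term q·N_q = 12.197 × 26.1 = 318.34 kPa; self-weight term 0.5·γ·B·N_γ·s_γ = 0.5 × 10.89 × 3.14 × 35.2 × 0.8 = 481.46 kPa.
q_ult = 318.34 + 481.46 = 799.8 kPa.
q_all = 799.8 / 3 = 266.6 kPa.

q_all ≈ 270 kPa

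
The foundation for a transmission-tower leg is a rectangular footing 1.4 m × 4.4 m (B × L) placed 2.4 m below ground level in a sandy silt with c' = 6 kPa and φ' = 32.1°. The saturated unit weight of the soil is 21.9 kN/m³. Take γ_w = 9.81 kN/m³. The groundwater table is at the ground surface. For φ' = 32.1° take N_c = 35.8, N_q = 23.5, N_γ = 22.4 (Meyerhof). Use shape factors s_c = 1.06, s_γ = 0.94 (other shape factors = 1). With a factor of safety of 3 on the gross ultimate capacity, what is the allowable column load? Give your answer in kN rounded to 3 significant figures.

P_all ≈ 2230 kN

With the water table at the surface the whole profile is submerged: γ' = 21.9 − 9.81 = 12.09 kN/m³, so q = γ'·D_f = 29.016 kPa; the same γ' applies in the ½γBN_γ term.
q_ult = c·N_c·s_c + q·N_q + 0.5·γ·B·N_γ·s_γ
     = 6 × 35.8 × 1.06 + 29.016 × 23.5 + 0.5 × 12.09 × 1.4 × 22.4 × 0.94
     = 227.69 + 681.88 + 178.2 = 1087.8 kPa.
Gross allowable pressure q_all = 1087.8 / 3 = 362.59 kPa.
Footing area = 6.16 m², so allowable column load = 362.59 × 6.16 = 2233.5 kN.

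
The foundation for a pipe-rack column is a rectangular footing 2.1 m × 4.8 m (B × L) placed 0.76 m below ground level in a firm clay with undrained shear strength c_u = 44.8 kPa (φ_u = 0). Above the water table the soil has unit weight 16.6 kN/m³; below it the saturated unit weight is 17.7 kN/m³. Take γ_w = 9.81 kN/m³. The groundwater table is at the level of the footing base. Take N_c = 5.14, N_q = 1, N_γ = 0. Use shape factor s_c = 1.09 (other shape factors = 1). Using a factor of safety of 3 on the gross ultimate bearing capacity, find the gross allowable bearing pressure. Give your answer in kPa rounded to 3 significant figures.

Effective surcharge at the founding depth q = γ·D_f = 16.6 × 0.76 = 12.616 kPa.
q_ult = c·N_c·s_c + q·N_q
     = 44.8 × 5.14 × 1.09 + 12.616 × 1
     = 251 + 12.616 = 263.61 kPa.
q_all = 263.61 / 3 = 87.871 kPa.

q_all ≈ 87.9 kPa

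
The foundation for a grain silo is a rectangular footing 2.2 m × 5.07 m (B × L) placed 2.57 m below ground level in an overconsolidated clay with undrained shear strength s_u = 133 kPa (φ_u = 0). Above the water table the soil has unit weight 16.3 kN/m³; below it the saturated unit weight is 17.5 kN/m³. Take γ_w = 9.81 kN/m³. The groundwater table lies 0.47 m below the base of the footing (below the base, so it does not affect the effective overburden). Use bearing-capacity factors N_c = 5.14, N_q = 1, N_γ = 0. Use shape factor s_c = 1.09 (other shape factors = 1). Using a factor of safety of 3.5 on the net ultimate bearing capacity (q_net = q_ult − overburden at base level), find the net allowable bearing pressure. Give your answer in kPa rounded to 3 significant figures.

q_all(net) ≈ 213 kPa

q = γ·D_f = 16.3 × 2.57 = 41.891 kPa.
c·N_c·s_c = 133 × 5.14 × 1.09 = 745.15 kPa
q·N_q = 41.891 × 1 = 41.891 kPa
q_ult = 745.15 + 41.891 = 787.04 kPa.
q_net = 787.04 − 41.891 = 745.15 kPa.
q_all(net) = 745.15 / 3.5 = 212.9 kPa.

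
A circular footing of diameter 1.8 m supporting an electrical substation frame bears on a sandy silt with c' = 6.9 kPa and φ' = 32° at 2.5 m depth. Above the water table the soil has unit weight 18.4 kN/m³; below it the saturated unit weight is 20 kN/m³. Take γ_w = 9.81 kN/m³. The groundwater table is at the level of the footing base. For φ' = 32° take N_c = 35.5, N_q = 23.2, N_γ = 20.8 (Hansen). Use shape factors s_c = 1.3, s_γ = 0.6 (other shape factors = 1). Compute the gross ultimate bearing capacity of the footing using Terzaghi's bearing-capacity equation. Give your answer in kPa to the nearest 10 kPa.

q_ult ≈ 1500 kPa

q = γ·D_f = 18.4 × 2.5 = 46 kPa.
For the ½γBN_γ term take γ' = 20 − 9.81 = 10.19 kN/m³ (soil below base is submerged).
c·N_c·s_c = 6.9 × 35.5 × 1.3 = 318.44 kPa
q·N_q = 46 × 23.2 = 1067.2 kPa
0.5·γ·B·N_γ·s_γ = 0.5 × 10.19 × 1.8 × 20.8 × 0.6 = 114.45 kPa
q_ult = 318.44 + 1067.2 + 114.45 = 1500.1 kPa.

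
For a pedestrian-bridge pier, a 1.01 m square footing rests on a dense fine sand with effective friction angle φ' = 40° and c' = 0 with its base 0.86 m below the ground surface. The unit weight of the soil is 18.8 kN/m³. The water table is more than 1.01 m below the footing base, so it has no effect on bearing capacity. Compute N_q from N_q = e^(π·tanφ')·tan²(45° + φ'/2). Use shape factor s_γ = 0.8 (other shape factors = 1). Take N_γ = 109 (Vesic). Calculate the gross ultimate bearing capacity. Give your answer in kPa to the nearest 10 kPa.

q_ult ≈ 1870 kPa

tan40° = 0.8391, so N_q = e^(π×0.8391)·tan²(65°) = 13.959 × 4.599 = 64.2.
q = γ·D_f = 18.8 × 0.86 = 16.168 kPa.
q·N_q = 16.168 × 64.195 = 1037.9 kPa
0.5·γ·B·N_γ·s_γ = 0.5 × 18.8 × 1.01 × 109 × 0.8 = 827.88 kPa
q_ult = 1037.9 + 827.88 = 1865.8 kPa.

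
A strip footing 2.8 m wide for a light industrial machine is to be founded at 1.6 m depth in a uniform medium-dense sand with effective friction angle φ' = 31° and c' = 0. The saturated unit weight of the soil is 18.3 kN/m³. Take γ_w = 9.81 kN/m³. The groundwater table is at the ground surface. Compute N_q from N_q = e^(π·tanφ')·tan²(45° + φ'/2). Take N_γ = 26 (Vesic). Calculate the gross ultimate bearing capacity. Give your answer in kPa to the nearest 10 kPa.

q_ult ≈ 590 kPa

tan31° = 0.6009, so N_q = e^(π×0.6009)·tan²(60.5°) = 6.604 × 3.124 = 20.63.
γ' = 18.3 − 9.81 = 8.49 kN/m³ (submerged throughout). q = 8.49 × 1.6 = 13.584 kPa; the same γ' applies in the ½γBN_γ term.
q·N_q = 13.584 × 20.631 = 280.25 kPa
0.5·γ·B·N_γ = 0.5 × 8.49 × 2.8 × 26 = 309.04 kPa
q_ult = 280.25 + 309.04 = 589.28 kPa.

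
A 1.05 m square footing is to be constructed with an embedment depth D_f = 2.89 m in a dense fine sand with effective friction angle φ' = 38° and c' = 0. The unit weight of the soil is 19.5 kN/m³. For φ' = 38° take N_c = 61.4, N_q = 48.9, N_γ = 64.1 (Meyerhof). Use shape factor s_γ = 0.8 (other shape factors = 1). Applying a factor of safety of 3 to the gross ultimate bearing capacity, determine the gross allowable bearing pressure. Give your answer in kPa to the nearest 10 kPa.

Effective surcharge at the founding depth q = γ·D_f = 19.5 × 2.89 = 56.355 kPa.
q_ult = q·N_q + 0.5·γ·B·N_γ·s_γ
     = 56.355 × 48.9 + 0.5 × 19.5 × 1.05 × 64.1 × 0.8
     = 2755.8 + 524.98 = 3280.7 kPa.
q_all = q_ult / FS = 3280.7 / 3 = 1093.6 kPa.

q_all ≈ 1090 kPa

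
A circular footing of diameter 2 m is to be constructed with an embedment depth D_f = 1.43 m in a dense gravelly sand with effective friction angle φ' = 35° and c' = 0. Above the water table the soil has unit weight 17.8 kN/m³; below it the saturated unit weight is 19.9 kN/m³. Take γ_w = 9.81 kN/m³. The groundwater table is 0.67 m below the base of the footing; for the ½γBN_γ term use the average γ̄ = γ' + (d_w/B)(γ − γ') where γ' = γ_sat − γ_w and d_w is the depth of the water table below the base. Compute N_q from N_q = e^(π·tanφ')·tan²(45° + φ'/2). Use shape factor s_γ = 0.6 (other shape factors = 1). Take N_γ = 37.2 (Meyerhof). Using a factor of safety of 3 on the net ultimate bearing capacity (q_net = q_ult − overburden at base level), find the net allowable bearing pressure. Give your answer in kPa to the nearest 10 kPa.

q_all(net) ≈ 370 kPa

N_q = e^(π·tan35°)·tan²(62.5°) = 33.3.
Effective surcharge at the founding depth q = γ·D_f = 17.8 × 1.43 = 25.454 kPa.
With d_w = 0.67 m < B, γ̄ = 10.09 + (0.67/2) × (17.8 − 10.09) = 12.673 kN/m³.
q_ult = q·N_q + 0.5·γ·B·N_γ·s_γ
     = 25.454 × 33.296 + 0.5 × 12.673 × 2 × 37.2 × 0.6
     = 847.52 + 282.86 = 1130.4 kPa.
q_net = 1130.4 − 25.454 = 1104.9 kPa.
q_all(net) = 1104.9 / 3 = 368.31 kPa.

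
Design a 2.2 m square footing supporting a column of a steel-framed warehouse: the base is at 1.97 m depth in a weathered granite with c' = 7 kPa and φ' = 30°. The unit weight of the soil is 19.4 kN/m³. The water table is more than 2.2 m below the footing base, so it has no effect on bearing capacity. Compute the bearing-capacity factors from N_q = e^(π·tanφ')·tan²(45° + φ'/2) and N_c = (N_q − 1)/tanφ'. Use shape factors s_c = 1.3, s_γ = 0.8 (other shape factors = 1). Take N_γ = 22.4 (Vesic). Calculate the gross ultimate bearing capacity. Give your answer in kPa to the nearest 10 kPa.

q_ult ≈ 1360 kPa

tan30° = 0.5774, so N_q = e^(π×0.5774)·tan²(60°) = 6.134 × 3.0 = 18.4.
N_c = (18.4 − 1)/tan30° = 30.14.
Effective surcharge at the founding depth q = γ·D_f = 19.4 × 1.97 = 38.218 kPa.
q_ult = c·N_c·s_c + q·N_q + 0.5·γ·B·N_γ·s_γ
     = 7 × 30.14 × 1.3 + 38.218 × 18.401 + 0.5 × 19.4 × 2.2 × 22.4 × 0.8
     = 274.27 + 703.25 + 382.41 = 1359.9 kPa.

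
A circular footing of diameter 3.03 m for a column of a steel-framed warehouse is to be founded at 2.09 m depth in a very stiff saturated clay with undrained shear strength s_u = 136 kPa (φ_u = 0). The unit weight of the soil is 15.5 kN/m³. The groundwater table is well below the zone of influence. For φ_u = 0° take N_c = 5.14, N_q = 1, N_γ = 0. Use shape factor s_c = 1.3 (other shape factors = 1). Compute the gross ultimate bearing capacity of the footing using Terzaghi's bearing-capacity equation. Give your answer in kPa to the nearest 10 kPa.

q = γ·D_f = 15.5 × 2.09 = 32.395 kPa.
c·N_c·s_c = 136 × 5.14 × 1.3 = 908.75 kPa
q·N_q = 32.395 × 1 = 32.395 kPa
q_ult = 908.75 + 32.395 = 941.15 kPa.

q_ult ≈ 940 kPa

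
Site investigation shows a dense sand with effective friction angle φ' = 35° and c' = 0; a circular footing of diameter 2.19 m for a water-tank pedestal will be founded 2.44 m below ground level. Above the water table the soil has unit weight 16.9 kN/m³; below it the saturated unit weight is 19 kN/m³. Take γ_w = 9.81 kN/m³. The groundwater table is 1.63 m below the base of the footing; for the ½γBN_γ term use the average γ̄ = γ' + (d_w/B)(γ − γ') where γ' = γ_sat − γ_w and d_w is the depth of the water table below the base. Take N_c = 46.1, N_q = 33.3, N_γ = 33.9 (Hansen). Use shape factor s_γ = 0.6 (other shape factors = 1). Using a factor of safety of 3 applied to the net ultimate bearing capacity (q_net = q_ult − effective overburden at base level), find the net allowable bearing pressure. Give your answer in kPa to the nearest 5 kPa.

q_all(net) ≈ 555 kPa

Effective surcharge at the founding depth q = γ·D_f = 16.9 × 2.44 = 41.236 kPa.
With d_w = 1.63 m < B, γ̄ = 9.19 + (1.63/2.19) × (16.9 − 9.19) = 14.928 kN/m³.
q_ult = q·N_q + 0.5·γ·B·N_γ·s_γ
     = 41.236 × 33.3 + 0.5 × 14.928 × 2.19 × 33.9 × 0.6
     = 1373.2 + 332.49 = 1705.7 kPa.
Net ultimate: q_net = 1705.7 − 41.236 = 1664.4 kPa.
q_all(net) = 1664.4 / 3 = 554.8 kPa.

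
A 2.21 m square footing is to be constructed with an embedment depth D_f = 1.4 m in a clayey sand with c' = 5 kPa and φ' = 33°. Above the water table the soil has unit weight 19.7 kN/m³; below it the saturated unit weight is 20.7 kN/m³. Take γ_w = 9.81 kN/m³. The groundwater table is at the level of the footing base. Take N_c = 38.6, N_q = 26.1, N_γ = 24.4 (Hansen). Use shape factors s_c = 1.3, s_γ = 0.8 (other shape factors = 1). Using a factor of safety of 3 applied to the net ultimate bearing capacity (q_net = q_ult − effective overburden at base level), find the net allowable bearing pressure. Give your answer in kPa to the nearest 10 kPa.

q_all(net) ≈ 390 kPa

Overburden at base level: q = 19.7 × 1.4 = 27.58 kPa.
Below the base the soil is submerged, so the ½γBN_γ term uses γ' = 20.7 − 9.81 = 10.89 kN/m³.
Cohesion term c·N_c·s_c = 5 × 38.6 × 1.3 = 250.9 kPa; surcharge term q·N_q = 27.58 × 26.1 = 719.84 kPa; self-weight term 0.5·γ·B·N_γ·s_γ = 0.5 × 10.89 × 2.21 × 24.4 × 0.8 = 234.89 kPa.
q_ult = 250.9 + 719.84 + 234.89 = 1205.6 kPa.
Net ultimate: q_net = 1205.6 − 27.58 = 1178.1 kPa.
q_all(net) = 1178.1 / 3 = 392.68 kPa.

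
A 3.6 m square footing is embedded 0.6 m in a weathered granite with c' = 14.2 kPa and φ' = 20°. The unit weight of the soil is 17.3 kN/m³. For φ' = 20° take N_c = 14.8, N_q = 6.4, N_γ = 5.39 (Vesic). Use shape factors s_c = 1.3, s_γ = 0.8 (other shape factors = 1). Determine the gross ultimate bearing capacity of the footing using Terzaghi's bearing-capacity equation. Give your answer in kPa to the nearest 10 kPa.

q_ult ≈ 470 kPa

q = γ·D_f = 17.3 × 0.6 = 10.38 kPa.
c·N_c·s_c = 14.2 × 14.8 × 1.3 = 273.21 kPa
q·N_q = 10.38 × 6.4 = 66.432 kPa
0.5·γ·B·N_γ·s_γ = 0.5 × 17.3 × 3.6 × 5.39 × 0.8 = 134.28 kPa
q_ult = 273.21 + 66.432 + 134.28 = 473.92 kPa.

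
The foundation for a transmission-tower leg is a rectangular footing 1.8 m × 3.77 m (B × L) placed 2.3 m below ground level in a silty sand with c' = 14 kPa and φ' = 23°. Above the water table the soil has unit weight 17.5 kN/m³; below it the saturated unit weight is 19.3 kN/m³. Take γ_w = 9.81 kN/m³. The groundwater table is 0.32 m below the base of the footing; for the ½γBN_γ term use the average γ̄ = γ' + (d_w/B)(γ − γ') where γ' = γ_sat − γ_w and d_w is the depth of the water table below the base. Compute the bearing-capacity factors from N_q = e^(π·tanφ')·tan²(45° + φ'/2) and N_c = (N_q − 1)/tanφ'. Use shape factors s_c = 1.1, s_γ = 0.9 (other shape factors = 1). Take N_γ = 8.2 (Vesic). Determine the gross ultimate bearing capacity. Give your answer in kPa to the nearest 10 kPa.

q_ult ≈ 700 kPa

tan23° = 0.4245, so N_q = e^(π×0.4245)·tan²(56.5°) = 3.794 × 2.283 = 8.66.
N_c = (8.66 − 1)/tan23° = 18.05.
Effective surcharge at the founding depth q = γ·D_f = 17.5 × 2.3 = 40.25 kPa.
With d_w = 0.32 m < B, γ̄ = 9.49 + (0.32/1.8) × (17.5 − 9.49) = 10.914 kN/m³.
q_ult = c·N_c·s_c + q·N_q + 0.5·γ·B·N_γ·s_γ
     = 14 × 18.049 × 1.1 + 40.25 × 8.6612 + 0.5 × 10.914 × 1.8 × 8.2 × 0.9
     = 277.95 + 348.61 + 72.491 = 699.05 kPa.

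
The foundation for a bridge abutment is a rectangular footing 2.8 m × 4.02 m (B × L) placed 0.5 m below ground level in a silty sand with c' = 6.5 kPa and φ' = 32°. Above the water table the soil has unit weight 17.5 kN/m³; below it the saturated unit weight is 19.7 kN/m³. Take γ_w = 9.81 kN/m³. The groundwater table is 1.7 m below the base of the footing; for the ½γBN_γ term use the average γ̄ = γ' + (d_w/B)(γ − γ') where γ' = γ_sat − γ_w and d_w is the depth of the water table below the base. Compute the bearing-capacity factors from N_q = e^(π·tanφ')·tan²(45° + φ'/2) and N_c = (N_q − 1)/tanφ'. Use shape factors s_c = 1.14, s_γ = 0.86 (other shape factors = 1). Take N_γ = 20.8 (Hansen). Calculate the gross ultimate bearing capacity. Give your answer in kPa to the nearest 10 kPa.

q_ult ≈ 830 kPa

tan32° = 0.6249, so N_q = e^(π×0.6249)·tan²(61°) = 7.121 × 3.255 = 23.18.
N_c = (23.18 − 1)/tan32° = 35.49.
Overburden at base level: q = 17.5 × 0.5 = 8.75 kPa.
The water table is 1.7 m below the base (< B = 2.8 m), so the ½γBN_γ term uses γ̄ = γ' + (d_w/B)(γ − γ') = 9.89 + (1.7/2.8)(17.5 − 9.89) = 14.51 kN/m³.
Cohesion term c·N_c·s_c = 6.5 × 35.49 × 1.14 = 262.98 kPa; surcharge term q·N_q = 8.75 × 23.177 = 202.8 kPa; self-weight term 0.5·γ·B·N_γ·s_γ = 0.5 × 14.51 × 2.8 × 20.8 × 0.86 = 363.39 kPa.
q_ult = 262.98 + 202.8 + 363.39 = 829.17 kPa.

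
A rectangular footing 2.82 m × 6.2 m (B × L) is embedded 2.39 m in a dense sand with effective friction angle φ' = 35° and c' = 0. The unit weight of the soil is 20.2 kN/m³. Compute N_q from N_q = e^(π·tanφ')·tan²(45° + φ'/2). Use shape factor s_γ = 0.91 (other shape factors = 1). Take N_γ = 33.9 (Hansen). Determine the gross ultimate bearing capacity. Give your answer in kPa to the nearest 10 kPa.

tan35° = 0.7002, so N_q = e^(π×0.7002)·tan²(62.5°) = 9.023 × 3.69 = 33.3.
Effective surcharge at the founding depth q = γ·D_f = 20.2 × 2.39 = 48.278 kPa.
q_ult = q·N_q + 0.5·γ·B·N_γ·s_γ
     = 48.278 × 33.296 + 0.5 × 20.2 × 2.82 × 33.9 × 0.91
     = 1607.5 + 878.64 = 2486.1 kPa.

q_ult ≈ 2490 kPa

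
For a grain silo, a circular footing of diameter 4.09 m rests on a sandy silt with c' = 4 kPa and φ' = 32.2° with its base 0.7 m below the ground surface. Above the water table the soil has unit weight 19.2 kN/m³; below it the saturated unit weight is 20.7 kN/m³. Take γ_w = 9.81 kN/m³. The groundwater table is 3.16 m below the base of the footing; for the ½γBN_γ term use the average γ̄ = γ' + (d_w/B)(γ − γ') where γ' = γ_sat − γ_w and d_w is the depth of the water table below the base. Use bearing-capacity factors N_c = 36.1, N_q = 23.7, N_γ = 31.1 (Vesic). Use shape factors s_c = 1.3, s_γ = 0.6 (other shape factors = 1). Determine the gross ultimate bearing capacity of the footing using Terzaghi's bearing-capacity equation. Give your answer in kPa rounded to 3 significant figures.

Overburden at base level: q = 19.2 × 0.7 = 13.44 kPa.
The water table is 3.16 m below the base (< B = 4.09 m), so the ½γBN_γ term uses γ̄ = γ' + (d_w/B)(γ − γ') = 10.89 + (3.16/4.09)(19.2 − 10.89) = 17.31 kN/m³.
Cohesion term c·N_c·s_c = 4 × 36.1 × 1.3 = 187.72 kPa; surcharge term q·N_q = 13.44 × 23.7 = 318.53 kPa; self-weight term 0.5·γ·B·N_γ·s_γ = 0.5 × 17.31 × 4.09 × 31.1 × 0.6 = 660.56 kPa.
q_ult = 187.72 + 318.53 + 660.56 = 1166.8 kPa.

q_ult ≈ 1170 kPa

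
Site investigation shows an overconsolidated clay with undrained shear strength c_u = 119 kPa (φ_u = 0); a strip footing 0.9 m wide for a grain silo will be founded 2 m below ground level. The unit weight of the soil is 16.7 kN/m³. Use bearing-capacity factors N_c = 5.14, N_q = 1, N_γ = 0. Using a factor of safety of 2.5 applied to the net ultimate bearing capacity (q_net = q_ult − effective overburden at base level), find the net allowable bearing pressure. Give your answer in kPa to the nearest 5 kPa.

q_all(net) ≈ 245 kPa

Overburden at base level: q = 16.7 × 2 = 33.4 kPa.
Cohesion term c·N_c = 119 × 5.14 = 611.66 kPa; surcharge term q·N_q = 33.4 × 1 = 33.4 kPa.
q_ult = 611.66 + 33.4 = 645.06 kPa.
Net ultimate: q_net = 645.06 − 33.4 = 611.66 kPa.
q_all(net) = 611.66 / 2.5 = 244.66 kPa.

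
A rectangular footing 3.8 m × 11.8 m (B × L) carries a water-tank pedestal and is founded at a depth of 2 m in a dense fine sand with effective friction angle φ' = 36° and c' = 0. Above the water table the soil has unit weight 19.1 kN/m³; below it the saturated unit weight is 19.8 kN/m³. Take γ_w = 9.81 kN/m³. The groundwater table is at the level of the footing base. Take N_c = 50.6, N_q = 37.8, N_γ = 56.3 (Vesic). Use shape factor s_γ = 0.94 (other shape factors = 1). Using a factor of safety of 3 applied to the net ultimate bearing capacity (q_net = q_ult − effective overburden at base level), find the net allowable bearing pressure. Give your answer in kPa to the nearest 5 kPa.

Effective surcharge at the founding depth q = γ·D_f = 19.1 × 2 = 38.2 kPa.
The water table coincides with the base, so in the self-weight term γ → γ' = 9.99 kN/m³.
q_ult = q·N_q + 0.5·γ·B·N_γ·s_γ
     = 38.2 × 37.8 + 0.5 × 9.99 × 3.8 × 56.3 × 0.94
     = 1444 + 1004.5 = 2448.5 kPa.
Net ultimate: q_net = 2448.5 − 38.2 = 2410.3 kPa.
q_all(net) = 2410.3 / 3 = 803.42 kPa.

q_all(net) ≈ 805 kPa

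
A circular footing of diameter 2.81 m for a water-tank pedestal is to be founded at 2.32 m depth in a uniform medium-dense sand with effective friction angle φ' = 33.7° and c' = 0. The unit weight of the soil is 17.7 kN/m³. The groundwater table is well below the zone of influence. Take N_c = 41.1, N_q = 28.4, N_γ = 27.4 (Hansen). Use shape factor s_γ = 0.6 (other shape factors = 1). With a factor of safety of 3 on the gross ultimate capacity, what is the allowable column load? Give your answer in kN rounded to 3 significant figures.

P_all ≈ 3260 kN

Effective surcharge at the founding depth q = γ·D_f = 17.7 × 2.32 = 41.064 kPa.
q_ult = q·N_q + 0.5·γ·B·N_γ·s_γ
     = 41.064 × 28.4 + 0.5 × 17.7 × 2.81 × 27.4 × 0.6
     = 1166.2 + 408.84 = 1575.1 kPa.
Gross allowable pressure q_all = 1575.1 / 3 = 525.02 kPa.
Footing area = 6.2016 m², so allowable column load = 525.02 × 6.2016 = 3256 kN.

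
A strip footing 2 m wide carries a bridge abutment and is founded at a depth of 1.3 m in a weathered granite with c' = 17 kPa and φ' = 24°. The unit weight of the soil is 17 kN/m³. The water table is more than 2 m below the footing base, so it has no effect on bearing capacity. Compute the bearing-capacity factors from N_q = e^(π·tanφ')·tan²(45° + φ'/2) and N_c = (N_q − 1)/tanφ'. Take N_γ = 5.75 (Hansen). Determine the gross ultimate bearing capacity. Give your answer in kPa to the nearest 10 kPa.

tan24° = 0.4452, so N_q = e^(π×0.4452)·tan²(57°) = 4.05 × 2.371 = 9.6.
N_c = (9.6 − 1)/tan24° = 19.32.
Effective surcharge at the founding depth q = γ·D_f = 17 × 1.3 = 22.1 kPa.
q_ult = c·N_c + q·N_q + 0.5·γ·B·N_γ
     = 17 × 19.324 + 22.1 × 9.6034 + 0.5 × 17 × 2 × 5.75
     = 328.5 + 212.24 + 97.75 = 638.49 kPa.

q_ult ≈ 640 kPa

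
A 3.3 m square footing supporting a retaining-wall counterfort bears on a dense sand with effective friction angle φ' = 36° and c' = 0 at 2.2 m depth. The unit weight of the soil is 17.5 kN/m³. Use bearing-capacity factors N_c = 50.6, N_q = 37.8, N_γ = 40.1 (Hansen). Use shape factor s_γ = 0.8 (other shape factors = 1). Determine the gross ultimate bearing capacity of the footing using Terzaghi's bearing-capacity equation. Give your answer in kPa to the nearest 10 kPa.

Effective surcharge at the founding depth q = γ·D_f = 17.5 × 2.2 = 38.5 kPa.
q_ult = q·N_q + 0.5·γ·B·N_γ·s_γ
     = 38.5 × 37.8 + 0.5 × 17.5 × 3.3 × 40.1 × 0.8
     = 1455.3 + 926.31 = 2381.6 kPa.

q_ult ≈ 2380 kPa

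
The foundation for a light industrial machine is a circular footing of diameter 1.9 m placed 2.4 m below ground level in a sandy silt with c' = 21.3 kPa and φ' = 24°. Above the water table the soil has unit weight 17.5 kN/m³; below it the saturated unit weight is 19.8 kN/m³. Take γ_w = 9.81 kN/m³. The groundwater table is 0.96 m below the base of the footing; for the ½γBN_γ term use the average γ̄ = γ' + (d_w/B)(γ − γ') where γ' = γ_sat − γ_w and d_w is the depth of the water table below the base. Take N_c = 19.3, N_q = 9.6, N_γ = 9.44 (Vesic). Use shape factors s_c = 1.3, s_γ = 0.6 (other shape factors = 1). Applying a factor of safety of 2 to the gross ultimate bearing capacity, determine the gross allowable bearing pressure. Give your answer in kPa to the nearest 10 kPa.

q_all ≈ 510 kPa

q = γ·D_f = 17.5 × 2.4 = 42 kPa.
γ' = 9.99 kN/m³; averaging over the depth B below the base, γ̄ = γ' + (d_w/B)(γ − γ') = 13.785 kN/m³.
c·N_c·s_c = 21.3 × 19.3 × 1.3 = 534.42 kPa
q·N_q = 42 × 9.6 = 403.2 kPa
0.5·γ·B·N_γ·s_γ = 0.5 × 13.785 × 1.9 × 9.44 × 0.6 = 74.172 kPa
q_ult = 534.42 + 403.2 + 74.172 = 1011.8 kPa.
q_all = q_ult / FS = 1011.8 / 2 = 505.89 kPa.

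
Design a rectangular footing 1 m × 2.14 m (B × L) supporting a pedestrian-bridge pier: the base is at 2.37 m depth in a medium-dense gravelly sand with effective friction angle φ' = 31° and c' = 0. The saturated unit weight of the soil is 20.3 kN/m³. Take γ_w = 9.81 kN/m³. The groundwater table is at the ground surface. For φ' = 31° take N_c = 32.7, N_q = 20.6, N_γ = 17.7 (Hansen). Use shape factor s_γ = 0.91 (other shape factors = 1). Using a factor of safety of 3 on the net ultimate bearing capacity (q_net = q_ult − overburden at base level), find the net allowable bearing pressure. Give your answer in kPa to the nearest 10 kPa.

Water table at ground surface, so effective unit weight γ' = 20.3 − 9.81 = 10.49 kN/m³ is used throughout; overburden q = 10.49 × 2.37 = 24.861 kPa; the same γ' applies in the ½γBN_γ term.
Surcharge term q·N_q = 24.861 × 20.6 = 512.14 kPa; self-weight term 0.5·γ·B·N_γ·s_γ = 0.5 × 10.49 × 1 × 17.7 × 0.91 = 84.481 kPa.
q_ult = 512.14 + 84.481 = 596.62 kPa.
q_net = 596.62 − 24.861 = 571.76 kPa.
q_all(net) = 571.76 / 3 = 190.59 kPa.

q_all(net) ≈ 190 kPa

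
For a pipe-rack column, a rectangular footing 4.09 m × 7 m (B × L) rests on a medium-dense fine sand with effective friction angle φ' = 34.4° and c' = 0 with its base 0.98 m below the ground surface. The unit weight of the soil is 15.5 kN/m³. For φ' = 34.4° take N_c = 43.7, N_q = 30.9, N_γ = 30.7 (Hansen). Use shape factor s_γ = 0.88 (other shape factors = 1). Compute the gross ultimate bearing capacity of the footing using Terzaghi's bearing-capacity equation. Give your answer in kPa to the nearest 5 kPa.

Overburden at base level: q = 15.5 × 0.98 = 15.19 kPa.
Surcharge term q·N_q = 15.19 × 30.9 = 469.37 kPa; self-weight term 0.5·γ·B·N_γ·s_γ = 0.5 × 15.5 × 4.09 × 30.7 × 0.88 = 856.34 kPa.
q_ult = 469.37 + 856.34 = 1325.7 kPa.

q_ult ≈ 1325 kPa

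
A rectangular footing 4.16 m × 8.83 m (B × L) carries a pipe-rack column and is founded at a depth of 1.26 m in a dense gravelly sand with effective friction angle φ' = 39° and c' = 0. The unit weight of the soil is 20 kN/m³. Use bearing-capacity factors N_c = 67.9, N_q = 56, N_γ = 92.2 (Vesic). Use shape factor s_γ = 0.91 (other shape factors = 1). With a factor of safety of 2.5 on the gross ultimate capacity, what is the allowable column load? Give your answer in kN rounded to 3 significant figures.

q = γ·D_f = 20 × 1.26 = 25.2 kPa.
q·N_q = 25.2 × 56 = 1411.2 kPa
0.5·γ·B·N_γ·s_γ = 0.5 × 20 × 4.16 × 92.2 × 0.91 = 3490.3 kPa
q_ult = 1411.2 + 3490.3 = 4901.5 kPa.
Gross allowable pressure q_all = 4901.5 / 2.5 = 1960.6 kPa.
Footing area = 36.7328 m², so allowable column load = 1960.6 × 36.7328 = 72019 kN.

P_all ≈ 72000 kN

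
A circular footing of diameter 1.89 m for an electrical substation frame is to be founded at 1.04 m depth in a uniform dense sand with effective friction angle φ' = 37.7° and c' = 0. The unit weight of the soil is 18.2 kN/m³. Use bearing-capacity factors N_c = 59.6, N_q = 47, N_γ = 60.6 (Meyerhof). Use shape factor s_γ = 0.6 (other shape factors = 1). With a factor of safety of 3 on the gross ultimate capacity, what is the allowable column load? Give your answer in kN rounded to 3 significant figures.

P_all ≈ 1420 kN

q = γ·D_f = 18.2 × 1.04 = 18.928 kPa.
q·N_q = 18.928 × 47 = 889.62 kPa
0.5·γ·B·N_γ·s_γ = 0.5 × 18.2 × 1.89 × 60.6 × 0.6 = 625.36 kPa
q_ult = 889.62 + 625.36 = 1515 kPa.
Gross allowable pressure q_all = 1515 / 3 = 504.99 kPa.
Footing area = 2.8055 m², so allowable column load = 504.99 × 2.8055 = 1416.8 kN.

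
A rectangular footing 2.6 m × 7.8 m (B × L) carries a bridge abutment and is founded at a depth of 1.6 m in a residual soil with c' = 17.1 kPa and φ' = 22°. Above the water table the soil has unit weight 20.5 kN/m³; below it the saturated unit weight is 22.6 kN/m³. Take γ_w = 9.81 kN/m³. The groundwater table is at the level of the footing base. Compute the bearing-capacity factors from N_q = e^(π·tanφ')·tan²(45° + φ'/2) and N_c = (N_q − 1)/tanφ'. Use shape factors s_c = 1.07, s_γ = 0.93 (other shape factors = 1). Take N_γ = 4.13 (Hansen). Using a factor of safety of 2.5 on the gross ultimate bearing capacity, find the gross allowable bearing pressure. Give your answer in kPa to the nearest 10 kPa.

N_q = e^(π·tan22°)·tan²(56°) = 7.82; N_c = (N_q − 1)/tanφ' = 16.88.
Overburden at base level: q = 20.5 × 1.6 = 32.8 kPa.
Below the base the soil is submerged, so the ½γBN_γ term uses γ' = 22.6 − 9.81 = 12.79 kN/m³.
Cohesion term c·N_c·s_c = 17.1 × 16.883 × 1.07 = 308.91 kPa; surcharge term q·N_q = 32.8 × 7.8211 = 256.53 kPa; self-weight term 0.5·γ·B·N_γ·s_γ = 0.5 × 12.79 × 2.6 × 4.13 × 0.93 = 63.863 kPa.
q_ult = 308.91 + 256.53 + 63.863 = 629.3 kPa.
q_all = 629.3 / 2.5 = 251.72 kPa.

q_all ≈ 250 kPa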